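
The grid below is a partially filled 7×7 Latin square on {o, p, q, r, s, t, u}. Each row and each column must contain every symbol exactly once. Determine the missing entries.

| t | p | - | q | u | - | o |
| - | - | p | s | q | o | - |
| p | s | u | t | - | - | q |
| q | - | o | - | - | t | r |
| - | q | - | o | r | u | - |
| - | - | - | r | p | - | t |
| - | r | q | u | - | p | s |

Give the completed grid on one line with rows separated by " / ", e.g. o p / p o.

t p r q u s o / r t p s q o u / p s u t o r q / q u o p s t r / s q t o r u p / u o s r p q t / o r q u t p s

At row 2, column 7: row 2 has {o,p,q,s}; column 7 has {o,q,r,s,t}; that leaves u.
At row 3, column 5: row 3 has {p,q,s,t,u}; column 5 has {p,q,r,u}; that leaves o.
At row 3, column 6: row 3 has {o,p,q,s,t,u}; column 6 has {o,p,t,u}; that leaves r.
At row 4, column 2: row 4 has {o,q,r,t}; column 2 has {p,q,r,s}; that leaves u.
At row 4, column 4: row 4 has {o,q,r,t,u}; column 4 has {o,q,r,s,t,u}; that leaves p.
At row 4, column 5: row 4 has {o,p,q,r,t,u}; column 5 has {o,p,q,r,u}; that leaves s.
At row 5, column 1: row 5 has {o,q,r,u}; column 1 has {p,q,t}; that leaves s.
At row 5, column 3: row 5 has {o,q,r,s,u}; column 3 has {o,p,q,u}; that leaves t.
At row 5, column 7: row 5 has {o,q,r,s,t,u}; column 7 has {o,q,r,s,t,u}; that leaves p.
At row 6, column 2: row 6 has {p,r,t}; column 2 has {p,q,r,s,u}; that leaves o.
At row 6, column 3: row 6 has {o,p,r,t}; column 3 has {o,p,q,t,u}; that leaves s.
At row 6, column 6: row 6 has {o,p,r,s,t}; column 6 has {o,p,r,t,u}; that leaves q.
At row 7, column 1: row 7 has {p,q,r,s,u}; column 1 has {p,q,s,t}; that leaves o.
At row 7, column 5: row 7 has {o,p,q,r,s,u}; column 5 has {o,p,q,r,s,u}; that leaves t.
At row 1, column 3: row 1 has {o,p,q,t,u}; column 3 has {o,p,q,s,t,u}; that leaves r.
At row 1, column 6: row 1 has {o,p,q,r,t,u}; column 6 has {o,p,q,r,t,u}; that leaves s.
At row 2, column 1: row 2 has {o,p,q,s,u}; column 1 has {o,p,q,s,t}; that leaves r.
At row 2, column 2: row 2 has {o,p,q,r,s,u}; column 2 has {o,p,q,r,s,u}; that leaves t.
At row 6, column 1: row 6 has {o,p,q,r,s,t}; column 1 has {o,p,q,r,s,t}; that leaves u.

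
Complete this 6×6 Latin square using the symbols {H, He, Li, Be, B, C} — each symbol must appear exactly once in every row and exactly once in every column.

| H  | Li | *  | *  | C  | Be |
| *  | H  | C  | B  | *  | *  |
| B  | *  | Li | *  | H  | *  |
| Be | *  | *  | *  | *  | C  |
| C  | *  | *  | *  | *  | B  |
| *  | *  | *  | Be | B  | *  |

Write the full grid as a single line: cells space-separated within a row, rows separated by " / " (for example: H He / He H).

(r1,c4): row 1 has {H,Li,Be,C}; column 4 has {Be,B}, so it must be He.
(r3,c4): row 3 has {H,Li,B}; column 4 has {He,Be,B}, so it must be C.
(r3,c6): row 3 has {H,Li,B,C}; column 6 has {Be,B,C}, so it must be He.
(r1,c3): row 1 has {H,He,Li,Be,C}; column 3 has {Li,C}, so it must be B.
(r2,c6): row 2 has {H,B,C}; column 6 has {He,Be,B,C}, so it must be Li.
(r3,c2): row 3 has {H,He,Li,B,C}; column 2 has {H,Li}, so it must be Be.
(r5,c2): row 5 has {B,C}; column 2 has {H,Li,Be}, so it must be He.
(r6,c2): row 6 has {Be,B}; column 2 has {H,He,Li,Be}, so it must be C.
(r6,c6): row 6 has {Be,B,C}; column 6 has {He,Li,Be,B,C}, so it must be H.
(r2,c1): row 2 has {H,Li,B,C}; column 1 has {H,Be,B,C}, so it must be He.
(r2,c5): row 2 has {H,He,Li,B,C}; column 5 has {H,B,C}, so it must be Be.
(r4,c2): row 4 has {Be,C}; column 2 has {H,He,Li,Be,C}, so it must be B.
(r5,c5): row 5 has {He,B,C}; column 5 has {H,Be,B,C}, so it must be Li.
(r6,c1): row 6 has {H,Be,B,C}; column 1 has {H,He,Be,B,C}, so it must be Li.
(r6,c3): row 6 has {H,Li,Be,B,C}; column 3 has {Li,B,C}, so it must be He.
(r4,c3): row 4 has {Be,B,C}; column 3 has {He,Li,B,C}, so it must be H.
(r4,c4): row 4 has {H,Be,B,C}; column 4 has {He,Be,B,C}, so it must be Li.
(r4,c5): row 4 has {H,Li,Be,B,C}; column 5 has {H,Li,Be,B,C}, so it must be He.
(r5,c3): row 5 has {He,Li,B,C}; column 3 has {H,He,Li,B,C}, so it must be Be.
(r5,c4): row 5 has {He,Li,Be,B,C}; column 4 has {He,Li,Be,B,C}, so it must be H.

H Li B He C Be / He H C B Be Li / B Be Li C H He / Be B H Li He C / C He Be H Li B / Li C He Be B H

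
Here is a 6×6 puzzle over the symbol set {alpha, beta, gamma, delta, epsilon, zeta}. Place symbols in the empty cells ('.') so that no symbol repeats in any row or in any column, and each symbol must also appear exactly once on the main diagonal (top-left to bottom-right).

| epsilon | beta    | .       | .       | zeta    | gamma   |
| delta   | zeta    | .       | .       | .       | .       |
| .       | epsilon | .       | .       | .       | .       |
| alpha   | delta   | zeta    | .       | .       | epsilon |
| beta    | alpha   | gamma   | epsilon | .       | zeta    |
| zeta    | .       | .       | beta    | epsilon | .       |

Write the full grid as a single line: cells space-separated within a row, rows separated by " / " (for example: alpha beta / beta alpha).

(r3,c1) = gamma
(r4,c4) = gamma
(r4,c5) = beta
(r5,c5) = delta
(r6,c2) = gamma
(r6,c6) = alpha
(r2,c4) = alpha
(r2,c5) = gamma
(r2,c6) = beta
(r3,c3) = beta
(r3,c5) = alpha
(r3,c6) = delta
(r6,c3) = delta
(r1,c3) = alpha
(r1,c4) = delta
(r2,c3) = epsilon
(r3,c4) = zeta

epsilon beta alpha delta zeta gamma / delta zeta epsilon alpha gamma beta / gamma epsilon beta zeta alpha delta / alpha delta zeta gamma beta epsilon / beta alpha gamma epsilon delta zeta / zeta gamma delta beta epsilon alpha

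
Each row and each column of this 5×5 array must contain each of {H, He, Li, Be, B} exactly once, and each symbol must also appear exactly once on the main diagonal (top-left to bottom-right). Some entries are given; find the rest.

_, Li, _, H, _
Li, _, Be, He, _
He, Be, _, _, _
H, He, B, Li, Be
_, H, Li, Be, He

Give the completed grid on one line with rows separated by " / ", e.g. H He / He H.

(r1,c3): row 1 has {H,Li}; column 3 has {Li,Be,B}, so it must be He.
(r1,c5): row 1 has {H,He,Li}; column 5 has {He,Be}, so it must be B.
(r2,c2): row 2 has {He,Li,Be}; column 2 has {H,He,Li,Be}; the diagonal has {He,Li}, so it must be B.
(r2,c5): row 2 has {He,Li,Be,B}; column 5 has {He,Be,B}, so it must be H.
(r3,c3): row 3 has {He,Be}; column 3 has {He,Li,Be,B}; the diagonal has {He,Li,B}, so it must be H.
(r3,c4): row 3 has {H,He,Be}; column 4 has {H,He,Li,Be}, so it must be B.
(r3,c5): row 3 has {H,He,Be,B}; column 5 has {H,He,Be,B}, so it must be Li.
(r5,c1): row 5 has {H,He,Li,Be}; column 1 has {H,He,Li}, so it must be B.
(r1,c1): row 1 has {H,He,Li,B}; column 1 has {H,He,Li,B}; the diagonal has {H,He,Li,B}, so it must be Be.

Be Li He H B / Li B Be He H / He Be H B Li / H He B Li Be / B H Li Be He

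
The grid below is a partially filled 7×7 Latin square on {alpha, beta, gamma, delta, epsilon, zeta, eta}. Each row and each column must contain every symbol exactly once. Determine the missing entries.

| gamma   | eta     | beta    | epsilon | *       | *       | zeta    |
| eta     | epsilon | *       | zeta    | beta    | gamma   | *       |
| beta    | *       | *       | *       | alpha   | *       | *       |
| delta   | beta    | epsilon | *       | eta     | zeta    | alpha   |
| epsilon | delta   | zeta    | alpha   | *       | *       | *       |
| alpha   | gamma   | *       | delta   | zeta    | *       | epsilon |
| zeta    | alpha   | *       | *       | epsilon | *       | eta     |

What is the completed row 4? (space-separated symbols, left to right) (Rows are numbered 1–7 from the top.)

delta beta epsilon gamma eta zeta alpha

Cell (r1,c5): row 1 has {beta,gamma,epsilon,zeta,eta}; column 5 has {alpha,beta,epsilon,zeta,eta} → delta.
Cell (r1,c6): row 1 has {beta,gamma,delta,epsilon,zeta,eta}; column 6 has {gamma,zeta} → alpha.
Cell (r2,c7): row 2 has {beta,gamma,epsilon,zeta,eta}; column 7 has {alpha,epsilon,zeta,eta} → delta.
Cell (r3,c2): row 3 has {alpha,beta}; column 2 has {alpha,beta,gamma,delta,epsilon,eta} → zeta.
Cell (r3,c7): row 3 has {alpha,beta,zeta}; column 7 has {alpha,delta,epsilon,zeta,eta} → gamma.
Cell (r4,c4): row 4 has {alpha,beta,delta,epsilon,zeta,eta}; column 4 has {alpha,delta,epsilon,zeta} → gamma.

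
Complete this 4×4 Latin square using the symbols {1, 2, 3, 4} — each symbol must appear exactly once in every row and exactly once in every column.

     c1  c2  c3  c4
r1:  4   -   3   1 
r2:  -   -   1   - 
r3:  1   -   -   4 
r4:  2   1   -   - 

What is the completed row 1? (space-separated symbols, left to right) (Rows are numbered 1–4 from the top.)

(r1,c2) = 2

4 2 3 1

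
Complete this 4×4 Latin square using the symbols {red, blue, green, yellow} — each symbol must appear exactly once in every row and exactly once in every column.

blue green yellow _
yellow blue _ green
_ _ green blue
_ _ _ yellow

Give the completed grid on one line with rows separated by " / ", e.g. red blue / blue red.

blue green yellow red / yellow blue red green / red yellow green blue / green red blue yellow

(r1,c4): row 1 has {blue,green,yellow}; column 4 has {blue,green,yellow}, so it must be red.
(r2,c3): row 2 has {blue,green,yellow}; column 3 has {green,yellow}, so it must be red.
(r3,c1): row 3 has {blue,green}; column 1 has {blue,yellow}, so it must be red.
(r3,c2): row 3 has {red,blue,green}; column 2 has {blue,green}, so it must be yellow.
(r4,c1): row 4 has {yellow}; column 1 has {red,blue,yellow}, so it must be green.
(r4,c2): row 4 has {green,yellow}; column 2 has {blue,green,yellow}, so it must be red.
(r4,c3): row 4 has {red,green,yellow}; column 3 has {red,green,yellow}, so it must be blue.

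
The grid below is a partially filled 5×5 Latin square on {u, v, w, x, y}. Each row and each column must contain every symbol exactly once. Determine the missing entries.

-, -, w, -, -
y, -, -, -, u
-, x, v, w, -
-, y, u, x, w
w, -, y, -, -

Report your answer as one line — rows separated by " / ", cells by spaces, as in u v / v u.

At row 2, column 3: row 2 has {u,y}; column 3 has {u,v,w,y}; that leaves x.
At row 2, column 4: row 2 has {u,x,y}; column 4 has {w,x}; that leaves v.
At row 3, column 1: row 3 has {v,w,x}; column 1 has {w,y}; that leaves u.
At row 3, column 5: row 3 has {u,v,w,x}; column 5 has {u,w}; that leaves y.
At row 4, column 1: row 4 has {u,w,x,y}; column 1 has {u,w,y}; that leaves v.
At row 5, column 4: row 5 has {w,y}; column 4 has {v,w,x}; that leaves u.
At row 1, column 1: row 1 has {w}; column 1 has {u,v,w,y}; that leaves x.
At row 1, column 4: row 1 has {w,x}; column 4 has {u,v,w,x}; that leaves y.
At row 1, column 5: row 1 has {w,x,y}; column 5 has {u,w,y}; that leaves v.
At row 2, column 2: row 2 has {u,v,x,y}; column 2 has {x,y}; that leaves w.
At row 5, column 2: row 5 has {u,w,y}; column 2 has {w,x,y}; that leaves v.
At row 5, column 5: row 5 has {u,v,w,y}; column 5 has {u,v,w,y}; that leaves x.
At row 1, column 2: row 1 has {v,w,x,y}; column 2 has {v,w,x,y}; that leaves u.

x u w y v / y w x v u / u x v w y / v y u x w / w v y u x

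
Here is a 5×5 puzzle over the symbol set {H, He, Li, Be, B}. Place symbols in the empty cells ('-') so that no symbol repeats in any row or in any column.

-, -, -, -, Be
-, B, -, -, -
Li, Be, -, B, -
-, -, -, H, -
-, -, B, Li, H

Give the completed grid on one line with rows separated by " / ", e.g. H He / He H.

row 1 has {Be}; column 4 has {H,Li,B} — only He is left for (r1,c4).
row 2 has {B}; column 4 has {H,He,Li,B} — only Be is left for (r2,c4).
row 3 has {Li,Be,B}; column 5 has {H,Be} — only He is left for (r3,c5).
row 5 has {H,Li,B}; column 2 has {Be,B} — only He is left for (r5,c2).
row 2 has {Be,B}; column 5 has {H,He,Be} — only Li is left for (r2,c5).
row 3 has {He,Li,Be,B}; column 3 has {B} — only H is left for (r3,c3).
row 4 has {H}; column 2 has {He,Be,B} — only Li is left for (r4,c2).
row 4 has {H,Li}; column 5 has {H,He,Li,Be} — only B is left for (r4,c5).
row 5 has {H,He,Li,B}; column 1 has {Li} — only Be is left for (r5,c1).
row 1 has {He,Be}; column 2 has {He,Li,Be,B} — only H is left for (r1,c2).
row 1 has {H,He,Be}; column 3 has {H,B} — only Li is left for (r1,c3).
row 2 has {Li,Be,B}; column 3 has {H,Li,B} — only He is left for (r2,c3).
row 4 has {H,Li,B}; column 1 has {Li,Be} — only He is left for (r4,c1).
row 4 has {H,He,Li,B}; column 3 has {H,He,Li,B} — only Be is left for (r4,c3).
row 1 has {H,He,Li,Be}; column 1 has {He,Li,Be} — only B is left for (r1,c1).
row 2 has {He,Li,Be,B}; column 1 has {He,Li,Be,B} — only H is left for (r2,c1).

B H Li He Be / H B He Be Li / Li Be H B He / He Li Be H B / Be He B Li H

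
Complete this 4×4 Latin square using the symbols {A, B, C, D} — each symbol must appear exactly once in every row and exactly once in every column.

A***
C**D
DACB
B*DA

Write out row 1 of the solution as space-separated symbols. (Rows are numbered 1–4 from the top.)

A D B C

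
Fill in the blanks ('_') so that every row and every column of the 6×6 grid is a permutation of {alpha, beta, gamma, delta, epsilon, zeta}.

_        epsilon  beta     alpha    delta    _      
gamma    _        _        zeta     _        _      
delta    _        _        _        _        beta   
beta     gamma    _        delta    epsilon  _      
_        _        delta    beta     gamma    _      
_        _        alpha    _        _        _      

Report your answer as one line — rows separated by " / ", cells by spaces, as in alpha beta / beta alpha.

zeta epsilon beta alpha delta gamma / gamma beta epsilon zeta alpha delta / delta alpha gamma epsilon zeta beta / beta gamma zeta delta epsilon alpha / alpha zeta delta beta gamma epsilon / epsilon delta alpha gamma beta zeta

(r1,c1) = zeta
(r1,c6) = gamma
(r2,c3) = epsilon
(r4,c3) = zeta
(r4,c6) = alpha
(r6,c1) = epsilon
(r6,c4) = gamma
(r2,c6) = delta
(r3,c3) = gamma
(r3,c4) = epsilon
(r5,c1) = alpha
(r5,c2) = zeta
(r5,c6) = epsilon
(r6,c6) = zeta
(r3,c2) = alpha
(r3,c5) = zeta
(r6,c5) = beta
(r2,c2) = beta
(r2,c5) = alpha
(r6,c2) = delta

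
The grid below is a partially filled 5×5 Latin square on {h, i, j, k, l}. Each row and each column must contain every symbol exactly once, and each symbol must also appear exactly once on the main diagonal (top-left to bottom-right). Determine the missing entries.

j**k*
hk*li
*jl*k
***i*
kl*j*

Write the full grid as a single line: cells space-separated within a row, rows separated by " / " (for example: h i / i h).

j i h k l / h k j l i / i j l h k / l h k i j / k l i j h

At row 2, column 3: row 2 has {h,i,k,l}; column 3 has {l}; that leaves j.
At row 3, column 1: row 3 has {j,k,l}; column 1 has {h,j,k}; that leaves i.
At row 3, column 4: row 3 has {i,j,k,l}; column 4 has {i,j,k,l}; that leaves h.
At row 4, column 1: row 4 has {i}; column 1 has {h,i,j,k}; that leaves l.
At row 4, column 2: row 4 has {i,l}; column 2 has {j,k,l}; that leaves h.
At row 4, column 3: row 4 has {h,i,l}; column 3 has {j,l}; that leaves k.
At row 4, column 5: row 4 has {h,i,k,l}; column 5 has {i,k}; that leaves j.
At row 5, column 5: row 5 has {j,k,l}; column 5 has {i,j,k}; the diagonal has {i,j,k,l}; that leaves h.
At row 1, column 2: row 1 has {j,k}; column 2 has {h,j,k,l}; that leaves i.
At row 1, column 3: row 1 has {i,j,k}; column 3 has {j,k,l}; that leaves h.
At row 1, column 5: row 1 has {h,i,j,k}; column 5 has {h,i,j,k}; that leaves l.
At row 5, column 3: row 5 has {h,j,k,l}; column 3 has {h,j,k,l}; that leaves i.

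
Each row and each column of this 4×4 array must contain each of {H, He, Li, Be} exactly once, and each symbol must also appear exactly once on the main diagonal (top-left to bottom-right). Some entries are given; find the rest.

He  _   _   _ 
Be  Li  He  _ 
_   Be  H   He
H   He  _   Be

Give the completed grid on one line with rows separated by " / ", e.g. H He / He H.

row 1 has {He}; column 2 has {He,Li,Be} — only H is left for (r1,c2).
row 1 has {H,He}; column 4 has {He,Be} — only Li is left for (r1,c4).
row 2 has {He,Li,Be}; column 4 has {He,Li,Be} — only H is left for (r2,c4).
row 3 has {H,He,Be}; column 1 has {H,He,Be} — only Li is left for (r3,c1).
row 4 has {H,He,Be}; column 3 has {H,He} — only Li is left for (r4,c3).
row 1 has {H,He,Li}; column 3 has {H,He,Li} — only Be is left for (r1,c3).

He H Be Li / Be Li He H / Li Be H He / H He Li Be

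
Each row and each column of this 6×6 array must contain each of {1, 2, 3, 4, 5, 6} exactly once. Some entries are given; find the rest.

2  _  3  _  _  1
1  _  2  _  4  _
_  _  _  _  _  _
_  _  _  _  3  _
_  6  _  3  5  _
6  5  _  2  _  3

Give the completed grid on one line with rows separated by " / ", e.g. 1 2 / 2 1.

2 4 3 5 6 1 / 1 3 2 6 4 5 / 3 1 5 4 2 6 / 5 2 6 1 3 4 / 4 6 1 3 5 2 / 6 5 4 2 1 3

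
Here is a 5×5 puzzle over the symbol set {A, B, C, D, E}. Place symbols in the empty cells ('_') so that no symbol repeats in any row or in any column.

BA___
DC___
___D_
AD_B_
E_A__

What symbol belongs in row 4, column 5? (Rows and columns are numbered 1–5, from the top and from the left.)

E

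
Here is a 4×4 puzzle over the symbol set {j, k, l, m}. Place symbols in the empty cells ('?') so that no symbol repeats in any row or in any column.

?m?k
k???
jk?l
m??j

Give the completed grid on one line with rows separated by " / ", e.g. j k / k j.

(r1,c1) = l
(r1,c3) = j
(r2,c4) = m
(r3,c3) = m
(r4,c2) = l
(r4,c3) = k
(r2,c2) = j
(r2,c3) = l

l m j k / k j l m / j k m l / m l k j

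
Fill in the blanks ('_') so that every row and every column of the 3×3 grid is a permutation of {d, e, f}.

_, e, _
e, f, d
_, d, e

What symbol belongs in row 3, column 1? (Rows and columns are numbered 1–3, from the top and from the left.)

f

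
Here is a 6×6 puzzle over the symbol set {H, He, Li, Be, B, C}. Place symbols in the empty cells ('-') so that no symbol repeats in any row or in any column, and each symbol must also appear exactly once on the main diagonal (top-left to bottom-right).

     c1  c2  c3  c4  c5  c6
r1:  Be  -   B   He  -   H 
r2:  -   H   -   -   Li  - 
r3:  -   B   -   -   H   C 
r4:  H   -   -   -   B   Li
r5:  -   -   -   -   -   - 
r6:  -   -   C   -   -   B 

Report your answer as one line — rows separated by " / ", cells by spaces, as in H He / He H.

(r1,c5): row 1 has {H,He,Be,B}; column 5 has {H,Li,B}, so it must be C.
(r4,c4): row 4 has {H,Li,B}; column 4 has {He}; the diagonal has {H,Be,B}, so it must be C.
(r5,c5): row 5 is empty so far; column 5 has {H,Li,B,C}; the diagonal has {H,Be,B,C}, so it must be He.
(r5,c6): row 5 has {He}; column 6 has {H,Li,B,C}, so it must be Be.
(r6,c5): row 6 has {B,C}; column 5 has {H,He,Li,B,C}, so it must be Be.
(r1,c2): row 1 has {H,He,Be,B,C}; column 2 has {H,B}, so it must be Li.
(r2,c6): row 2 has {H,Li}; column 6 has {H,Li,Be,B,C}, so it must be He.
(r3,c3): row 3 has {H,B,C}; column 3 has {B,C}; the diagonal has {H,He,Be,B,C}, so it must be Li.
(r3,c4): row 3 has {H,Li,B,C}; column 4 has {He,C}, so it must be Be.
(r5,c2): row 5 has {He,Be}; column 2 has {H,Li,B}, so it must be C.
(r5,c3): row 5 has {He,Be,C}; column 3 has {Li,B,C}, so it must be H.
(r6,c2): row 6 has {Be,B,C}; column 2 has {H,Li,B,C}, so it must be He.
(r2,c3): row 2 has {H,He,Li}; column 3 has {H,Li,B,C}, so it must be Be.
(r2,c4): row 2 has {H,He,Li,Be}; column 4 has {He,Be,C}, so it must be B.
(r3,c1): row 3 has {H,Li,Be,B,C}; column 1 has {H,Be}, so it must be He.
(r4,c2): row 4 has {H,Li,B,C}; column 2 has {H,He,Li,B,C}, so it must be Be.
(r4,c3): row 4 has {H,Li,Be,B,C}; column 3 has {H,Li,Be,B,C}, so it must be He.
(r5,c4): row 5 has {H,He,Be,C}; column 4 has {He,Be,B,C}, so it must be Li.
(r6,c1): row 6 has {He,Be,B,C}; column 1 has {H,He,Be}, so it must be Li.
(r6,c4): row 6 has {He,Li,Be,B,C}; column 4 has {He,Li,Be,B,C}, so it must be H.
(r2,c1): row 2 has {H,He,Li,Be,B}; column 1 has {H,He,Li,Be}, so it must be C.
(r5,c1): row 5 has {H,He,Li,Be,C}; column 1 has {H,He,Li,Be,C}, so it must be B.

Be Li B He C H / C H Be B Li He / He B Li Be H C / H Be He C B Li / B C H Li He Be / Li He C H Be B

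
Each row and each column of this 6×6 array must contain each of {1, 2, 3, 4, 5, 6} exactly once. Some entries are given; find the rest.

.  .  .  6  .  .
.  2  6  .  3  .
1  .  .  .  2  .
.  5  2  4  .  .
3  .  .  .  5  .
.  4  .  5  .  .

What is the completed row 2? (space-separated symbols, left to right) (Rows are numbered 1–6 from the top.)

4 2 6 1 3 5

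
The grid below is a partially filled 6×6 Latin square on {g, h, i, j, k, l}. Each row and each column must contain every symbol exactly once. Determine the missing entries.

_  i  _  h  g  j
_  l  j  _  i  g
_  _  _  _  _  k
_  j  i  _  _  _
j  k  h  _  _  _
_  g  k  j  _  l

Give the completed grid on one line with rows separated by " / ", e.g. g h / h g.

k i l h g j / h l j k i g / l h g i j k / g j i l k h / j k h g l i / i g k j h l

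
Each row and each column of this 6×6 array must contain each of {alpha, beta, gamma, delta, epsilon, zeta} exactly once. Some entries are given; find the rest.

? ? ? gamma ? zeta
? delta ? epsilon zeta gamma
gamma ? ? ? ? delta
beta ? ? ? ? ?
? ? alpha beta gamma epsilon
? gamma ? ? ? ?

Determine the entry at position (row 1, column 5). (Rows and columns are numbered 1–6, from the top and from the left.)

beta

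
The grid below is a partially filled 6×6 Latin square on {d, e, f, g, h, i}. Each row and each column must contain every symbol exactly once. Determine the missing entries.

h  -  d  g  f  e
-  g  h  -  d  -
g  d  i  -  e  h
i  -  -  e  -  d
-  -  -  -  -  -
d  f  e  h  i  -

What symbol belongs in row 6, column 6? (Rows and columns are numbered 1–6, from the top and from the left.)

At row 1, column 2: row 1 has {d,e,f,g,h}; column 2 has {d,f,g}; that leaves i.
At row 3, column 4: row 3 has {d,e,g,h,i}; column 4 has {e,g,h}; that leaves f.
At row 4, column 2: row 4 has {d,e,i}; column 2 has {d,f,g,i}; that leaves h.
At row 4, column 5: row 4 has {d,e,h,i}; column 5 has {d,e,f,i}; that leaves g.
At row 5, column 2: row 5 is empty so far; column 2 has {d,f,g,h,i}; that leaves e.
At row 5, column 5: row 5 has {e}; column 5 has {d,e,f,g,i}; that leaves h.
At row 6, column 6: row 6 has {d,e,f,h,i}; column 6 has {d,e,h}; that leaves g.

g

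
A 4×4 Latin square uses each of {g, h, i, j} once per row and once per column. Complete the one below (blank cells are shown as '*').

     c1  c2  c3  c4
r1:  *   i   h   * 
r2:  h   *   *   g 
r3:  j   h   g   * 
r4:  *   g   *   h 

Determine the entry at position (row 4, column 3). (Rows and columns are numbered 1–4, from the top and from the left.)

j

(r1,c1) = g
(r1,c4) = j
(r2,c2) = j
(r2,c3) = i
(r3,c4) = i
(r4,c1) = i
(r4,c3) = j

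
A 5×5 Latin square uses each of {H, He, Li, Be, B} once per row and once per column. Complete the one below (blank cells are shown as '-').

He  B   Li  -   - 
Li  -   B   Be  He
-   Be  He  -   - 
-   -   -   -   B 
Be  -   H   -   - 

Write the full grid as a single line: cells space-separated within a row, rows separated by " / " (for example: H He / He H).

(r1,c4) = H
(r1,c5) = Be
(r2,c2) = H
(r4,c1) = H
(r4,c3) = Be
(r5,c5) = Li
(r3,c1) = B
(r3,c4) = Li
(r3,c5) = H
(r4,c4) = He
(r5,c2) = He
(r5,c4) = B
(r4,c2) = Li

He B Li H Be / Li H B Be He / B Be He Li H / H Li Be He B / Be He H B Li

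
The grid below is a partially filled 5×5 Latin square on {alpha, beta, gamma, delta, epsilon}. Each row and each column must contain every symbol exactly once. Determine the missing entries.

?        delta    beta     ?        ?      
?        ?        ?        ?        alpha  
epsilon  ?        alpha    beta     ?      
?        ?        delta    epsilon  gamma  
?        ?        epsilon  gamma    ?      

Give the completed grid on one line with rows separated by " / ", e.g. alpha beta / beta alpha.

gamma delta beta alpha epsilon / beta epsilon gamma delta alpha / epsilon gamma alpha beta delta / alpha beta delta epsilon gamma / delta alpha epsilon gamma beta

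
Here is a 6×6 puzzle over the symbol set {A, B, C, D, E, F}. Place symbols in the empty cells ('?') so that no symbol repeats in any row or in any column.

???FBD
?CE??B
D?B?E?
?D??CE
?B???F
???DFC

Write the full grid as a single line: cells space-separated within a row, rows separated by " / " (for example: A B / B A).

(r2,c4) = A
(r2,c5) = D
(r3,c4) = C
(r3,c6) = A
(r4,c4) = B
(r5,c4) = E
(r5,c5) = A
(r6,c3) = A
(r1,c3) = C
(r2,c1) = F
(r3,c2) = F
(r4,c1) = A
(r4,c3) = F
(r5,c1) = C
(r5,c3) = D
(r6,c2) = E
(r1,c1) = E
(r1,c2) = A
(r6,c1) = B

E A C F B D / F C E A D B / D F B C E A / A D F B C E / C B D E A F / B E A D F C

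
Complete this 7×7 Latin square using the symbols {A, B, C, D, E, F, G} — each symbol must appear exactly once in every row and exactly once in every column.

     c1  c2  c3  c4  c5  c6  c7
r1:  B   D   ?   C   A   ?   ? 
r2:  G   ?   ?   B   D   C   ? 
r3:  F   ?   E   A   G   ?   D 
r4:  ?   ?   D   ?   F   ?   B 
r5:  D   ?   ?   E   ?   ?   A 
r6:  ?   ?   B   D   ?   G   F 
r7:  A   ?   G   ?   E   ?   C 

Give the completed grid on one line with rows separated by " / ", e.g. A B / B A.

At row 1, column 3: row 1 has {A,B,C,D}; column 3 has {B,D,E,G}; that leaves F.
At row 1, column 6: row 1 has {A,B,C,D,F}; column 6 has {C,G}; that leaves E.
At row 1, column 7: row 1 has {A,B,C,D,E,F}; column 7 has {A,B,C,D,F}; that leaves G.
At row 2, column 3: row 2 has {B,C,D,G}; column 3 has {B,D,E,F,G}; that leaves A.
At row 2, column 7: row 2 has {A,B,C,D,G}; column 7 has {A,B,C,D,F,G}; that leaves E.
At row 3, column 6: row 3 has {A,D,E,F,G}; column 6 has {C,E,G}; that leaves B.
At row 4, column 4: row 4 has {B,D,F}; column 4 has {A,B,C,D,E}; that leaves G.
At row 4, column 6: row 4 has {B,D,F,G}; column 6 has {B,C,E,G}; that leaves A.
At row 5, column 3: row 5 has {A,D,E}; column 3 has {A,B,D,E,F,G}; that leaves C.
At row 5, column 5: row 5 has {A,C,D,E}; column 5 has {A,D,E,F,G}; that leaves B.
At row 5, column 6: row 5 has {A,B,C,D,E}; column 6 has {A,B,C,E,G}; that leaves F.
At row 6, column 5: row 6 has {B,D,F,G}; column 5 has {A,B,D,E,F,G}; that leaves C.
At row 7, column 4: row 7 has {A,C,E,G}; column 4 has {A,B,C,D,E,G}; that leaves F.
At row 7, column 6: row 7 has {A,C,E,F,G}; column 6 has {A,B,C,E,F,G}; that leaves D.
At row 2, column 2: row 2 has {A,B,C,D,E,G}; column 2 has {D}; that leaves F.
At row 3, column 2: row 3 has {A,B,D,E,F,G}; column 2 has {D,F}; that leaves C.
At row 4, column 2: row 4 has {A,B,D,F,G}; column 2 has {C,D,F}; that leaves E.
At row 5, column 2: row 5 has {A,B,C,D,E,F}; column 2 has {C,D,E,F}; that leaves G.
At row 6, column 1: row 6 has {B,C,D,F,G}; column 1 has {A,B,D,F,G}; that leaves E.
At row 6, column 2: row 6 has {B,C,D,E,F,G}; column 2 has {C,D,E,F,G}; that leaves A.
At row 7, column 2: row 7 has {A,C,D,E,F,G}; column 2 has {A,C,D,E,F,G}; that leaves B.
At row 4, column 1: row 4 has {A,B,D,E,F,G}; column 1 has {A,B,D,E,F,G}; that leaves C.

B D F C A E G / G F A B D C E / F C E A G B D / C E D G F A B / D G C E B F A / E A B D C G F / A B G F E D C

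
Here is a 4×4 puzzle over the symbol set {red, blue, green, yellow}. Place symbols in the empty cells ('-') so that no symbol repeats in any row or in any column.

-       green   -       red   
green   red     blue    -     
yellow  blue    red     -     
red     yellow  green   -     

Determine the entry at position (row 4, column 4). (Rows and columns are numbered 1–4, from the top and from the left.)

blue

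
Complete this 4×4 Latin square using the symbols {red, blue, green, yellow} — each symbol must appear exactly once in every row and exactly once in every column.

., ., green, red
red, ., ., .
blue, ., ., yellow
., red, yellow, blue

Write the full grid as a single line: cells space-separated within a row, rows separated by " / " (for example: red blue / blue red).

At row 1, column 1: row 1 has {red,green}; column 1 has {red,blue}; that leaves yellow.
At row 1, column 2: row 1 has {red,green,yellow}; column 2 has {red}; that leaves blue.
At row 2, column 3: row 2 has {red}; column 3 has {green,yellow}; that leaves blue.
At row 2, column 4: row 2 has {red,blue}; column 4 has {red,blue,yellow}; that leaves green.
At row 3, column 2: row 3 has {blue,yellow}; column 2 has {red,blue}; that leaves green.
At row 3, column 3: row 3 has {blue,green,yellow}; column 3 has {blue,green,yellow}; that leaves red.
At row 4, column 1: row 4 has {red,blue,yellow}; column 1 has {red,blue,yellow}; that leaves green.
At row 2, column 2: row 2 has {red,blue,green}; column 2 has {red,blue,green}; that leaves yellow.

yellow blue green red / red yellow blue green / blue green red yellow / green red yellow blue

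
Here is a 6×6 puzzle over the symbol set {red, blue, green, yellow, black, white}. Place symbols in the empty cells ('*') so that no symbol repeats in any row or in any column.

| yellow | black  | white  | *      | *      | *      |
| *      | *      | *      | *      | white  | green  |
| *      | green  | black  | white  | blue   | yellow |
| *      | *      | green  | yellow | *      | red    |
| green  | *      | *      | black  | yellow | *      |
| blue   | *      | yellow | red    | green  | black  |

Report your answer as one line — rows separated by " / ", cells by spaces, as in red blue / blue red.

row 1 has {yellow,black,white}; column 5 has {blue,green,yellow,white} — only red is left for (r1,c5).
row 1 has {red,yellow,black,white}; column 6 has {red,green,yellow,black} — only blue is left for (r1,c6).
row 2 has {green,white}; column 4 has {red,yellow,black,white} — only blue is left for (r2,c4).
row 3 has {blue,green,yellow,black,white}; column 1 has {blue,green,yellow} — only red is left for (r3,c1).
row 4 has {red,green,yellow}; column 5 has {red,blue,green,yellow,white} — only black is left for (r4,c5).
row 5 has {green,yellow,black}; column 6 has {red,blue,green,yellow,black} — only white is left for (r5,c6).
row 6 has {red,blue,green,yellow,black}; column 2 has {green,black} — only white is left for (r6,c2).
row 1 has {red,blue,yellow,black,white}; column 4 has {red,blue,yellow,black,white} — only green is left for (r1,c4).
row 2 has {blue,green,white}; column 1 has {red,blue,green,yellow} — only black is left for (r2,c1).
row 2 has {blue,green,black,white}; column 3 has {green,yellow,black,white} — only red is left for (r2,c3).
row 4 has {red,green,yellow,black}; column 1 has {red,blue,green,yellow,black} — only white is left for (r4,c1).
row 4 has {red,green,yellow,black,white}; column 2 has {green,black,white} — only blue is left for (r4,c2).
row 5 has {green,yellow,black,white}; column 2 has {blue,green,black,white} — only red is left for (r5,c2).
row 5 has {red,green,yellow,black,white}; column 3 has {red,green,yellow,black,white} — only blue is left for (r5,c3).
row 2 has {red,blue,green,black,white}; column 2 has {red,blue,green,black,white} — only yellow is left for (r2,c2).

yellow black white green red blue / black yellow red blue white green / red green black white blue yellow / white blue green yellow black red / green red blue black yellow white / blue white yellow red green black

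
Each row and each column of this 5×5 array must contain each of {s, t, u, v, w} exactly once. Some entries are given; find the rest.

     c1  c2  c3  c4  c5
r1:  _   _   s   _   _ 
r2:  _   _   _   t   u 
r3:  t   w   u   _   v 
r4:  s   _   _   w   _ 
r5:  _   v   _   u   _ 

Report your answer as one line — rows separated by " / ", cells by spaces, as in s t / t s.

row 1 has {s}; column 4 has {t,u,w} — only v is left for (r1,c4).
row 2 has {t,u}; column 2 has {v,w} — only s is left for (r2,c2).
row 3 has {t,u,v,w}; column 4 has {t,u,v,w} — only s is left for (r3,c4).
row 4 has {s,w}; column 5 has {u,v} — only t is left for (r4,c5).
row 5 has {u,v}; column 1 has {s,t} — only w is left for (r5,c1).
row 5 has {u,v,w}; column 3 has {s,u} — only t is left for (r5,c3).
row 5 has {t,u,v,w}; column 5 has {t,u,v} — only s is left for (r5,c5).
row 1 has {s,v}; column 1 has {s,t,w} — only u is left for (r1,c1).
row 1 has {s,u,v}; column 2 has {s,v,w} — only t is left for (r1,c2).
row 1 has {s,t,u,v}; column 5 has {s,t,u,v} — only w is left for (r1,c5).
row 2 has {s,t,u}; column 1 has {s,t,u,w} — only v is left for (r2,c1).
row 2 has {s,t,u,v}; column 3 has {s,t,u} — only w is left for (r2,c3).
row 4 has {s,t,w}; column 2 has {s,t,v,w} — only u is left for (r4,c2).
row 4 has {s,t,u,w}; column 3 has {s,t,u,w} — only v is left for (r4,c3).

u t s v w / v s w t u / t w u s v / s u v w t / w v t u s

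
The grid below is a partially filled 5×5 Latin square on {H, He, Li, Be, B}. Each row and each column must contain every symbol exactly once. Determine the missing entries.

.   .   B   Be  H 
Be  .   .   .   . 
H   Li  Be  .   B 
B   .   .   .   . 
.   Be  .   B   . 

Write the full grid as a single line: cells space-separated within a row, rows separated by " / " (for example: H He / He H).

(r1,c2) = He
(r3,c4) = He
(r4,c2) = H
(r4,c4) = Li
(r1,c1) = Li
(r2,c2) = B
(r2,c4) = H
(r4,c3) = He
(r4,c5) = Be
(r5,c1) = He
(r5,c5) = Li
(r2,c3) = Li
(r2,c5) = He
(r5,c3) = H

Li He B Be H / Be B Li H He / H Li Be He B / B H He Li Be / He Be H B Li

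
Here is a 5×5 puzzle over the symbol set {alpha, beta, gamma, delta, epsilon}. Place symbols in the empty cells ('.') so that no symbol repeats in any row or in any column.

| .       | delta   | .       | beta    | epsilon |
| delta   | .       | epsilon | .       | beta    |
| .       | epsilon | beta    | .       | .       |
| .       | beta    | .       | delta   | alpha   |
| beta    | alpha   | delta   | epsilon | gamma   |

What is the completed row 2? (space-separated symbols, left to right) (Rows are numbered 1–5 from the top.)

(r2,c2): row 2 has {beta,delta,epsilon}; column 2 has {alpha,beta,delta,epsilon}, so it must be gamma.
(r2,c4): row 2 has {beta,gamma,delta,epsilon}; column 4 has {beta,delta,epsilon}, so it must be alpha.

delta gamma epsilon alpha beta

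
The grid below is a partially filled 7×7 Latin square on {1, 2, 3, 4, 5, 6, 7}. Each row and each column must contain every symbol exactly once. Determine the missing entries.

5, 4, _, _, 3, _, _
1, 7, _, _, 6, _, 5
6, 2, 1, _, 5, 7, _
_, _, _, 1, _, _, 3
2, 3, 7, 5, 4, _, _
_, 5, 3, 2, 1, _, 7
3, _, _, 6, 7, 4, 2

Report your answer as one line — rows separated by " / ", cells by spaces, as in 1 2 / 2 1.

5 4 6 7 3 2 1 / 1 7 2 4 6 3 5 / 6 2 1 3 5 7 4 / 7 6 4 1 2 5 3 / 2 3 7 5 4 1 6 / 4 5 3 2 1 6 7 / 3 1 5 6 7 4 2

(r1,c4) = 7
(r3,c7) = 4
(r4,c2) = 6
(r4,c5) = 2
(r4,c6) = 5
(r6,c1) = 4
(r6,c6) = 6
(r7,c2) = 1
(r7,c3) = 5
(r3,c4) = 3
(r4,c1) = 7
(r4,c3) = 4
(r5,c6) = 1
(r5,c7) = 6
(r1,c6) = 2
(r1,c7) = 1
(r2,c3) = 2
(r2,c4) = 4
(r2,c6) = 3
(r1,c3) = 6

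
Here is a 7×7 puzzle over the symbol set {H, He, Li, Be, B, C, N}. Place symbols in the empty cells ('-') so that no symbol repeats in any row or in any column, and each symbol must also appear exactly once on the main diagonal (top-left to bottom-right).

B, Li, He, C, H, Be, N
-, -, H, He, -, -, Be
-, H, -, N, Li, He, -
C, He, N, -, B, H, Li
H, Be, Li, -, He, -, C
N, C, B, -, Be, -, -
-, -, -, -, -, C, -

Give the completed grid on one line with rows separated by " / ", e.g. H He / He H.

B Li He C H Be N / Li N H He C B Be / Be H C N Li He B / C He N Be B H Li / H Be Li B He N C / N C B H Be Li He / He B Be Li N C H

(r2,c1): row 2 has {H,He,Be}; column 1 has {H,B,C,N}, so it must be Li.
(r2,c2): row 2 has {H,He,Li,Be}; column 2 has {H,He,Li,Be,C}; the diagonal has {He,B}, so it must be N.
(r2,c5): row 2 has {H,He,Li,Be,N}; column 5 has {H,He,Li,Be,B}, so it must be C.
(r2,c6): row 2 has {H,He,Li,Be,C,N}; column 6 has {H,He,Be,C}, so it must be B.
(r3,c1): row 3 has {H,He,Li,N}; column 1 has {H,Li,B,C,N}, so it must be Be.
(r3,c3): row 3 has {H,He,Li,Be,N}; column 3 has {H,He,Li,B,N}; the diagonal has {He,B,N}, so it must be C.
(r3,c7): row 3 has {H,He,Li,Be,C,N}; column 7 has {Li,Be,C,N}, so it must be B.
(r4,c4): row 4 has {H,He,Li,B,C,N}; column 4 has {He,C,N}; the diagonal has {He,B,C,N}, so it must be Be.
(r5,c4): row 5 has {H,He,Li,Be,C}; column 4 has {He,Be,C,N}, so it must be B.
(r5,c6): row 5 has {H,He,Li,Be,B,C}; column 6 has {H,He,Be,B,C}, so it must be N.
(r6,c6): row 6 has {Be,B,C,N}; column 6 has {H,He,Be,B,C,N}; the diagonal has {He,Be,B,C,N}, so it must be Li.
(r7,c1): row 7 has {C}; column 1 has {H,Li,Be,B,C,N}, so it must be He.
(r7,c2): row 7 has {He,C}; column 2 has {H,He,Li,Be,C,N}, so it must be B.
(r7,c3): row 7 has {He,B,C}; column 3 has {H,He,Li,B,C,N}, so it must be Be.
(r7,c5): row 7 has {He,Be,B,C}; column 5 has {H,He,Li,Be,B,C}, so it must be N.
(r7,c7): row 7 has {He,Be,B,C,N}; column 7 has {Li,Be,B,C,N}; the diagonal has {He,Li,Be,B,C,N}, so it must be H.
(r6,c4): row 6 has {Li,Be,B,C,N}; column 4 has {He,Be,B,C,N}, so it must be H.
(r6,c7): row 6 has {H,Li,Be,B,C,N}; column 7 has {H,Li,Be,B,C,N}, so it must be He.
(r7,c4): row 7 has {H,He,Be,B,C,N}; column 4 has {H,He,Be,B,C,N}, so it must be Li.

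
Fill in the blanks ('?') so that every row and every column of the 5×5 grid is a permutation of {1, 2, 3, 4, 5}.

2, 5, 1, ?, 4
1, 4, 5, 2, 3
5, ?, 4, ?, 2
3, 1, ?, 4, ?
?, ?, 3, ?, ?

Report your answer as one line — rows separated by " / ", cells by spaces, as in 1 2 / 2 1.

2 5 1 3 4 / 1 4 5 2 3 / 5 3 4 1 2 / 3 1 2 4 5 / 4 2 3 5 1

Cell (r1,c4): row 1 has {1,2,4,5}; column 4 has {2,4} → 3.
Cell (r3,c2): row 3 has {2,4,5}; column 2 has {1,4,5} → 3.
Cell (r3,c4): row 3 has {2,3,4,5}; column 4 has {2,3,4} → 1.
Cell (r4,c3): row 4 has {1,3,4}; column 3 has {1,3,4,5} → 2.
Cell (r4,c5): row 4 has {1,2,3,4}; column 5 has {2,3,4} → 5.
Cell (r5,c1): row 5 has {3}; column 1 has {1,2,3,5} → 4.
Cell (r5,c2): row 5 has {3,4}; column 2 has {1,3,4,5} → 2.
Cell (r5,c4): row 5 has {2,3,4}; column 4 has {1,2,3,4} → 5.
Cell (r5,c5): row 5 has {2,3,4,5}; column 5 has {2,3,4,5} → 1.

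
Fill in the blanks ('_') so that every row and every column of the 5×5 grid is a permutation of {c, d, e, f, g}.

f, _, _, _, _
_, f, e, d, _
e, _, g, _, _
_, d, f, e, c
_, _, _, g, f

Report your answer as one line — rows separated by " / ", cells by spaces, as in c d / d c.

f g d c e / c f e d g / e c g f d / g d f e c / d e c g f

(r1,c4) = c
(r2,c5) = g
(r3,c2) = c
(r3,c4) = f
(r3,c5) = d
(r4,c1) = g
(r5,c2) = e
(r1,c2) = g
(r1,c3) = d
(r1,c5) = e
(r2,c1) = c
(r5,c1) = d
(r5,c3) = c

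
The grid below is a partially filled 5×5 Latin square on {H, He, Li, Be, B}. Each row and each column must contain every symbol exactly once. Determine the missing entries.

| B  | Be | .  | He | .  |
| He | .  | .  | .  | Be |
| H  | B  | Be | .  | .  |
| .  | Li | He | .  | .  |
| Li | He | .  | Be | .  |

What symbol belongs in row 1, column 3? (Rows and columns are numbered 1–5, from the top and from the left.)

(r2,c2) = H
(r3,c4) = Li
(r3,c5) = He
(r4,c1) = Be
(r2,c4) = B
(r4,c4) = H
(r4,c5) = B
(r5,c5) = H
(r1,c5) = Li
(r2,c3) = Li
(r5,c3) = B
(r1,c3) = H

H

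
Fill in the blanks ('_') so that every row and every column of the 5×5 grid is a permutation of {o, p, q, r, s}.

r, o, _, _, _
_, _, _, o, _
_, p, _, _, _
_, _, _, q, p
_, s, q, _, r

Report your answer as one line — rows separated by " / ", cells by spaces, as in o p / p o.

r o p s q / p q r o s / q p s r o / s r o q p / o s q p r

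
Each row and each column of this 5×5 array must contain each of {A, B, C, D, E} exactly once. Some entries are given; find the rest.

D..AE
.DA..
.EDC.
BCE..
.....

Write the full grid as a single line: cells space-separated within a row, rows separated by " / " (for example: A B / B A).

(r1,c2) = B
(r1,c3) = C
(r3,c1) = A
(r3,c5) = B
(r4,c4) = D
(r4,c5) = A
(r5,c2) = A
(r5,c3) = B
(r5,c4) = E
(r2,c4) = B
(r2,c5) = C
(r5,c1) = C
(r5,c5) = D
(r2,c1) = E

D B C A E / E D A B C / A E D C B / B C E D A / C A B E D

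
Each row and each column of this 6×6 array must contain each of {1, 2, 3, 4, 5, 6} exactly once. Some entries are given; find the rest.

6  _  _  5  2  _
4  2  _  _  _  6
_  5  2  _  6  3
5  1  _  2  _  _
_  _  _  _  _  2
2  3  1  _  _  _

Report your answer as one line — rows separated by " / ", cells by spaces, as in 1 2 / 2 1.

(r1,c2): row 1 has {2,5,6}; column 2 has {1,2,3,5}, so it must be 4.
(r1,c3): row 1 has {2,4,5,6}; column 3 has {1,2}, so it must be 3.
(r1,c6): row 1 has {2,3,4,5,6}; column 6 has {2,3,6}, so it must be 1.
(r2,c3): row 2 has {2,4,6}; column 3 has {1,2,3}, so it must be 5.
(r3,c1): row 3 has {2,3,5,6}; column 1 has {2,4,5,6}, so it must be 1.
(r3,c4): row 3 has {1,2,3,5,6}; column 4 has {2,5}, so it must be 4.
(r4,c6): row 4 has {1,2,5}; column 6 has {1,2,3,6}, so it must be 4.
(r5,c1): row 5 has {2}; column 1 has {1,2,4,5,6}, so it must be 3.
(r5,c2): row 5 has {2,3}; column 2 has {1,2,3,4,5}, so it must be 6.
(r5,c3): row 5 has {2,3,6}; column 3 has {1,2,3,5}, so it must be 4.
(r5,c4): row 5 has {2,3,4,6}; column 4 has {2,4,5}, so it must be 1.
(r5,c5): row 5 has {1,2,3,4,6}; column 5 has {2,6}, so it must be 5.
(r6,c4): row 6 has {1,2,3}; column 4 has {1,2,4,5}, so it must be 6.
(r6,c5): row 6 has {1,2,3,6}; column 5 has {2,5,6}, so it must be 4.
(r6,c6): row 6 has {1,2,3,4,6}; column 6 has {1,2,3,4,6}, so it must be 5.
(r2,c4): row 2 has {2,4,5,6}; column 4 has {1,2,4,5,6}, so it must be 3.
(r2,c5): row 2 has {2,3,4,5,6}; column 5 has {2,4,5,6}, so it must be 1.
(r4,c3): row 4 has {1,2,4,5}; column 3 has {1,2,3,4,5}, so it must be 6.
(r4,c5): row 4 has {1,2,4,5,6}; column 5 has {1,2,4,5,6}, so it must be 3.

6 4 3 5 2 1 / 4 2 5 3 1 6 / 1 5 2 4 6 3 / 5 1 6 2 3 4 / 3 6 4 1 5 2 / 2 3 1 6 4 5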